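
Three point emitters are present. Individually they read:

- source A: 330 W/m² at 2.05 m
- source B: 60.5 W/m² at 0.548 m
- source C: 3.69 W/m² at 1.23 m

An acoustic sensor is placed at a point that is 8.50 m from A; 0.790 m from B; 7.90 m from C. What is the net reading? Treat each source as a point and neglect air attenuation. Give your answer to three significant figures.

48.4 W/m²

By superposition, sum each source's inverse-square contribution:
A: 330 × (2.05/8.50)² = 19.19 W/m²
B: 60.5 × (0.548/0.790)² = 29.11 W/m²
C: 3.69 × (1.23/7.90)² = 0.08945 W/m²
Total = 19.19 + 29.11 + 0.08945 = 48.39 W/m².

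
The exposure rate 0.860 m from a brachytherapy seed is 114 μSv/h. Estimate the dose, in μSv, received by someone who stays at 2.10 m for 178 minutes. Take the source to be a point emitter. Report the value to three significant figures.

56.7 μSv

Using I₁d₁² = I₂d₂², rate at 2.10 m:
114 × (0.860/2.10)² = 114 × 0.1677 = 19.12 μSv/h.
Dose = rate × time = 19.12 μSv/h × 2.967 h = 56.73 μSv.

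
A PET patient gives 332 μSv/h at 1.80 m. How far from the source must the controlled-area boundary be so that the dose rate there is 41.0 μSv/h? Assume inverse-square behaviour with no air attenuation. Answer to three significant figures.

5.12 m

Since intensity falls as 1/r², d₂ = d₁·√(I₁/I₂).
I₁/I₂ = 332/41.0 = 8.098, so d₂ = 1.80 × √8.098 = 5.122 m.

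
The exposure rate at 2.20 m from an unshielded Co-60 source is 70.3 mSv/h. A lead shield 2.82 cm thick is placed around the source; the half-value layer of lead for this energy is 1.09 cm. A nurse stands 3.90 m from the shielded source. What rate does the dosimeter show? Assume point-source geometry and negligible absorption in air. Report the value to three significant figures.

3.72 mSv/h

Distance alone: (2.20/3.90)² = 0.3182, so 70.3 × 0.3182 = 22.37 mSv/h.
Shield: 2.82/1.09 = 2.587 half-value layers → attenuation 2^(−2.587) = 0.1664.
Combined: 22.37 × 0.1664 = 3.722 mSv/h.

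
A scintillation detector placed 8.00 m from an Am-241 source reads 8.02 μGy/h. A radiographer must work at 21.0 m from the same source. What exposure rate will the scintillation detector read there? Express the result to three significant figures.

1.16 μGy/h

Using I₁d₁² = I₂d₂², scaling from 8.00 m to 21.0 m:
(8.00/21.0)² = 0.1451, so 8.02 × 0.1451 = 1.164 μGy/h.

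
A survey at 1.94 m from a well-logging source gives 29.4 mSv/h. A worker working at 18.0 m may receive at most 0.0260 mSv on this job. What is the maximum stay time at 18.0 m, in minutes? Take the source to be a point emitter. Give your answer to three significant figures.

By the inverse-square law, rate at 18.0 m:
(1.94/18.0)² = 0.01162, so 29.4 × 0.01162 = 0.3416 mSv/h.
Stay time = 0.0260 mSv ÷ 0.3416 mSv/h = 0.07611 h = 4.567 min.

4.57 min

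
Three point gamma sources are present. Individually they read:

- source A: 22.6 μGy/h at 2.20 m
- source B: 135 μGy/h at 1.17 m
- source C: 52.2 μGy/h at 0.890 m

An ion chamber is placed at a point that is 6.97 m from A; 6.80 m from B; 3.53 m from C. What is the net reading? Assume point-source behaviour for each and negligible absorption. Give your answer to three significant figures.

9.57 μGy/h

Each source contributes Iᵢ·(dᵢ/rᵢ)²; contributions add.
A: 22.6 × (2.20/6.97)² = 2.252 μGy/h
B: 135 × (1.17/6.80)² = 3.997 μGy/h
C: 52.2 × (0.890/3.53)² = 3.318 μGy/h
Total = 2.252 + 3.997 + 3.318 = 9.567 μGy/h.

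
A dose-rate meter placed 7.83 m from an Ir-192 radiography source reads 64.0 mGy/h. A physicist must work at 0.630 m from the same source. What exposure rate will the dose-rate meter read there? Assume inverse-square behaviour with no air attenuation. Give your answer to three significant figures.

Using I₁d₁² = I₂d₂², scaling from 7.83 m to 0.630 m:
(7.83/0.630)² = 154.5, so 64.0 × 154.5 = 9888 mGy/h.

9890 mGy/h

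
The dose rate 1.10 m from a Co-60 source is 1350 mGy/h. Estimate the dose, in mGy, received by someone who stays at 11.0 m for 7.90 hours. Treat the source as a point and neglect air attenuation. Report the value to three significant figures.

107 mGy

Applying the 1/r² law, rate at 11.0 m:
1350 × (1.10/11.0)² = 1350 × 0.01000 = 13.50 mGy/h.
Dose = rate × time = 13.50 mGy/h × 7.900 h = 106.7 mGy.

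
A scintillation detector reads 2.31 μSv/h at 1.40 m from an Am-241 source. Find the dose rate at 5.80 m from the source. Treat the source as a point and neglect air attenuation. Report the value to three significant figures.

0.135 μSv/h

Intensity scales as (d₁/d₂)², so the rate at 5.80 m is
2.31 × (1.40/5.80)² = 2.31 × 0.05826 = 0.1346 μSv/h.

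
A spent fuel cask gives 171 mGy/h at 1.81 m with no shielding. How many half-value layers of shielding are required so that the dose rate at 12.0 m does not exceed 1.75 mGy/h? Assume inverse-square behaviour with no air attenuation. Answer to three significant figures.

At 12.0 m, distance alone gives (1.81/12.0)² = 0.02275, so 171 × 0.02275 = 3.890 mGy/h.
Further attenuation needed: 3.890/1.75 = 2.223.
n = log₂(2.223) = 1.153 half-value layers.

1.15 half-value layers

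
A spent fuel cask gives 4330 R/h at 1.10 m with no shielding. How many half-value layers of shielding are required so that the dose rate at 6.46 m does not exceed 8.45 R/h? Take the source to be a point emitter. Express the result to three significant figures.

At 6.46 m, distance alone gives 4330 × (1.10/6.46)² = 4330 × 0.02899 = 125.5 R/h.
Further attenuation needed: 125.5/8.45 = 14.85.
n = log₂(14.85) = 3.892 half-value layers.

3.89 half-value layers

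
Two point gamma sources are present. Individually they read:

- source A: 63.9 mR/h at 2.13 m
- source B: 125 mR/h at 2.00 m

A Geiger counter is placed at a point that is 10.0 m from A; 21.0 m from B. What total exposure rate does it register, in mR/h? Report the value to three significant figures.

4.03 mR/h

Each source contributes Iᵢ·(dᵢ/rᵢ)²; contributions add.
A: 63.9 × (2.13/10.0)² = 2.899 mR/h
B: 125 × (2.00/21.0)² = 1.134 mR/h
Total = 2.899 + 1.134 = 4.033 mR/h.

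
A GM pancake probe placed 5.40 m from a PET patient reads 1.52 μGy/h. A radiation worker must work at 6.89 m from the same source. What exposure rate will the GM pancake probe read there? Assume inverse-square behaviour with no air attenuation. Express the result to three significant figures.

Intensity scales as (d₁/d₂)², so scaling from 5.40 m to 6.89 m:
(5.40/6.89)² = 0.6143, so 1.52 × 0.6143 = 0.9337 μGy/h.

0.934 μGy/h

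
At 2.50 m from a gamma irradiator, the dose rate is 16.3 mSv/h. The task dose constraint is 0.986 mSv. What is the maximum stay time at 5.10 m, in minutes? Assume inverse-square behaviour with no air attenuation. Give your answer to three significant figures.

15.1 min

Since intensity falls as 1/r², rate at 5.10 m:
(2.50/5.10)² = 0.2403, so 16.3 × 0.2403 = 3.917 mSv/h.
Stay time = 0.986 mSv ÷ 3.917 mSv/h = 0.2517 h = 15.10 min.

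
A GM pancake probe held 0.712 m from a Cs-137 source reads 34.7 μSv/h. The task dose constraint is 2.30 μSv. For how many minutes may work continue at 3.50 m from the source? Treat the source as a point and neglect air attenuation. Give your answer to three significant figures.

96.1 min

Using I₁d₁² = I₂d₂², rate at 3.50 m:
34.7 × (0.712/3.50)² = 34.7 × 0.04138 = 1.436 μSv/h.
Stay time = 2.30 μSv ÷ 1.436 μSv/h = 1.602 h = 96.12 min.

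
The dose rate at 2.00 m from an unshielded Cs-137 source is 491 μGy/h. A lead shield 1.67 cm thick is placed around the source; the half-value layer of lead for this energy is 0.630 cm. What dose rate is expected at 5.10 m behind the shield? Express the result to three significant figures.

Distance alone: 491 × (2.00/5.10)² = 491 × 0.1538 = 75.52 μGy/h.
Shield: 1.67/0.630 = 2.651 half-value layers → attenuation 2^(−2.651) = 0.1592.
Combined: 75.52 × 0.1592 = 12.02 μGy/h.

12.0 μGy/h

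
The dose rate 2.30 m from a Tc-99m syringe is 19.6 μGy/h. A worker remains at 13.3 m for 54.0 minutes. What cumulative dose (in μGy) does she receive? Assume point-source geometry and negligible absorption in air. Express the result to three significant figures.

0.528 μGy

Applying the 1/r² law, rate at 13.3 m:
19.6 × (2.30/13.3)² = 19.6 × 0.02991 = 0.5862 μGy/h.
Dose = rate × time = 0.5862 μGy/h × 0.9000 h = 0.5276 μGy.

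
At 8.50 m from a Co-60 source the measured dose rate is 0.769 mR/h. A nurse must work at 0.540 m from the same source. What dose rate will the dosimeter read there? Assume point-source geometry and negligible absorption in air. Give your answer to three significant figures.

191 mR/h

By the inverse-square law, scaling from 8.50 m to 0.540 m:
(8.50/0.540)² = 247.8, so 0.769 × 247.8 = 190.6 mR/h.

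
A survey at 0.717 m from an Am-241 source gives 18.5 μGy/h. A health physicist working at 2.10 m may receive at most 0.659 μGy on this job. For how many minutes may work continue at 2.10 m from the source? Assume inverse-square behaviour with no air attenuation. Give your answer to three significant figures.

18.3 min

Using I₁d₁² = I₂d₂², rate at 2.10 m:
18.5 × (0.717/2.10)² = 18.5 × 0.1166 = 2.157 μGy/h.
Stay time = 0.659 μGy ÷ 2.157 μGy/h = 0.3055 h = 18.33 min.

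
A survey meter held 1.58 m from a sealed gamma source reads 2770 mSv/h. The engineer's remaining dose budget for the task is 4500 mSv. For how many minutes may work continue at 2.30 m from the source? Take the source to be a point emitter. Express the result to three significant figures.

207 min

Using I₁d₁² = I₂d₂², rate at 2.30 m:
2770 × (1.58/2.30)² = 2770 × 0.4719 = 1307 mSv/h.
Stay time = 4500 mSv ÷ 1307 mSv/h = 3.443 h = 206.6 min.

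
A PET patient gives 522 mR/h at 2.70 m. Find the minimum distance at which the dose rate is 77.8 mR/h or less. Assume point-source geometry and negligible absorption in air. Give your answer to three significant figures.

6.99 m

By the inverse-square law, d₂ = d₁·√(I₁/I₂).
I₁/I₂ = 522/77.8 = 6.710, so d₂ = 2.70 × √6.710 = 6.994 m.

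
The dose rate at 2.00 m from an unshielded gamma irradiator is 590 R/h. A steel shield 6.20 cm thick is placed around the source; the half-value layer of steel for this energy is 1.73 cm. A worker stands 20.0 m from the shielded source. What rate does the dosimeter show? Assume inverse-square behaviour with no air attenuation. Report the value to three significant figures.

0.492 R/h

Distance alone: 590 × (2.00/20.0)² = 590 × 0.01000 = 5.900 R/h.
Shield: 6.20/1.73 = 3.584 half-value layers → attenuation 2^(−3.584) = 0.08339.
Combined: 5.900 × 0.08339 = 0.4920 R/h.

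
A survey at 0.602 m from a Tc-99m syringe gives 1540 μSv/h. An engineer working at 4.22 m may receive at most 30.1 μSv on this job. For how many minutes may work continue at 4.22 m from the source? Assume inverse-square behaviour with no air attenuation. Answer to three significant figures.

Intensity scales as (d₁/d₂)², so rate at 4.22 m:
1540 × (0.602/4.22)² = 1540 × 0.02035 = 31.34 μSv/h.
Stay time = 30.1 μSv ÷ 31.34 μSv/h = 0.9604 h = 57.62 min.

57.6 min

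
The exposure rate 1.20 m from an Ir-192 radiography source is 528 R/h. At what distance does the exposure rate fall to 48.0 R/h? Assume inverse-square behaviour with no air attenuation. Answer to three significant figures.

3.98 m

By the inverse-square law, d₂ = d₁·√(I₁/I₂).
I₁/I₂ = 528/48.0 = 11.00, so d₂ = 1.20 × √11.00 = 3.980 m.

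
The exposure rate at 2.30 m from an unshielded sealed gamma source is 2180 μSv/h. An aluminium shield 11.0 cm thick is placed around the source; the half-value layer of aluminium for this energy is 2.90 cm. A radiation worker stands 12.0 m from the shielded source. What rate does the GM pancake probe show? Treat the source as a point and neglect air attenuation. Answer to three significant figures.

5.78 μSv/h

Distance alone: (2.30/12.0)² = 0.03674, so 2180 × 0.03674 = 80.09 μSv/h.
Shield: 11.0/2.90 = 3.793 half-value layers → attenuation 2^(−3.793) = 0.07214.
Combined: 80.09 × 0.07214 = 5.778 μSv/h.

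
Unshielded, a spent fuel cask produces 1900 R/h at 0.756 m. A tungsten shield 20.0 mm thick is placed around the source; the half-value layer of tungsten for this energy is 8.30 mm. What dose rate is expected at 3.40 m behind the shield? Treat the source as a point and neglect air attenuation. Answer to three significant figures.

17.7 R/h

Distance alone: (0.756/3.40)² = 0.04944, so 1900 × 0.04944 = 93.94 R/h.
Shield: 20.0/8.30 = 2.410 half-value layers → attenuation 2^(−2.410) = 0.1882.
Combined: 93.94 × 0.1882 = 17.68 R/h.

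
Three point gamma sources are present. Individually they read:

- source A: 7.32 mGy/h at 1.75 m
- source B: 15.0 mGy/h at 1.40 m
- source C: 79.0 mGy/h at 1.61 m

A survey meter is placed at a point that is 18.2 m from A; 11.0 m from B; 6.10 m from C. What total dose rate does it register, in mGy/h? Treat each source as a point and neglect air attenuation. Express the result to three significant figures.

5.81 mGy/h

By superposition, sum each source's inverse-square contribution:
A: 7.32 × (1.75/18.2)² = 0.06768 mGy/h
B: 15.0 × (1.40/11.0)² = 0.2430 mGy/h
C: 79.0 × (1.61/6.10)² = 5.503 mGy/h
Total = 0.06768 + 0.2430 + 5.503 = 5.814 mGy/h.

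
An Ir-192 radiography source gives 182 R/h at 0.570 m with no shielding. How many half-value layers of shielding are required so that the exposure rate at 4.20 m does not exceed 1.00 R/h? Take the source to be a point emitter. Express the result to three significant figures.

At 4.20 m, distance alone gives 182 × (0.570/4.20)² = 182 × 0.01842 = 3.352 R/h.
Further attenuation needed: 3.352/1.00 = 3.352.
n = log₂(3.352) = 1.745 half-value layers.

1.75 half-value layers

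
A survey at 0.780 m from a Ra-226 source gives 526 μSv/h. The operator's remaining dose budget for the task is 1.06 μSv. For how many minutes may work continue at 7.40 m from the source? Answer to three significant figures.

Using I₁d₁² = I₂d₂², rate at 7.40 m:
(0.780/7.40)² = 0.01111, so 526 × 0.01111 = 5.844 μSv/h.
Stay time = 1.06 μSv ÷ 5.844 μSv/h = 0.1814 h = 10.88 min.

10.9 min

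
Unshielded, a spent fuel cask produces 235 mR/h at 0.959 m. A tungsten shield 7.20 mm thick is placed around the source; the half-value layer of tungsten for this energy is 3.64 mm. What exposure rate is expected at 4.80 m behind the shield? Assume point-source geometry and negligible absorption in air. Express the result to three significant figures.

2.38 mR/h

Distance alone: 235 × (0.959/4.80)² = 235 × 0.03992 = 9.381 mR/h.
Shield: 7.20/3.64 = 1.978 half-value layers → attenuation 2^(−1.978) = 0.2538.
Combined: 9.381 × 0.2538 = 2.381 mR/h.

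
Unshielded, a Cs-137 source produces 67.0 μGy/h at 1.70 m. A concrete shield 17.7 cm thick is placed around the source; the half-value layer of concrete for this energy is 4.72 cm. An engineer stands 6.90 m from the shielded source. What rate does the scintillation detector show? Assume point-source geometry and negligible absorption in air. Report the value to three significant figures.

0.302 μGy/h

Distance alone: 67.0 × (1.70/6.90)² = 67.0 × 0.06070 = 4.067 μGy/h.
Shield: 17.7/4.72 = 3.750 half-value layers → attenuation 2^(−3.750) = 0.07433.
Combined: 4.067 × 0.07433 = 0.3023 μGy/h.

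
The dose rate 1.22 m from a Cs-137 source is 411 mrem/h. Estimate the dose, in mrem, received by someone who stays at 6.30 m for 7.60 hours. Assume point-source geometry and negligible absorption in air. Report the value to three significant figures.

Using I₁d₁² = I₂d₂², rate at 6.30 m:
(1.22/6.30)² = 0.03750, so 411 × 0.03750 = 15.41 mrem/h.
Dose = rate × time = 15.41 mrem/h × 7.600 h = 117.1 mrem.

117 mrem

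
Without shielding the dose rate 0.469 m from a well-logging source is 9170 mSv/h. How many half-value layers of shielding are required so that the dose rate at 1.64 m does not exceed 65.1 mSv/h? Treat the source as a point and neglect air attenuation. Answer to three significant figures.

At 1.64 m, distance alone gives 9170 × (0.469/1.64)² = 9170 × 0.08178 = 749.9 mSv/h.
Further attenuation needed: 749.9/65.1 = 11.52.
n = log₂(11.52) = 3.526 half-value layers.

3.53 half-value layers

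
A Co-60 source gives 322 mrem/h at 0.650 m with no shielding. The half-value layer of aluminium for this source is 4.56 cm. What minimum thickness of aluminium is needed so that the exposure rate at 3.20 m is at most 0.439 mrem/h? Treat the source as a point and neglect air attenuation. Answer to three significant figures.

At 3.20 m, distance alone gives (0.650/3.20)² = 0.04126, so 322 × 0.04126 = 13.29 mrem/h.
Further attenuation needed: 13.29/0.439 = 30.27.
n = log₂(30.27) = 4.920 half-value layers.
Thickness = 4.920 × 4.56 cm = 22.44 cm.

22.4 cm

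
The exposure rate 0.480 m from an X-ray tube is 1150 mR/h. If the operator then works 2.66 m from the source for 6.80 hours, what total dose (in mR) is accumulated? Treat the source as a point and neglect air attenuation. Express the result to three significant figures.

Since intensity falls as 1/r², rate at 2.66 m:
(0.480/2.66)² = 0.03256, so 1150 × 0.03256 = 37.44 mR/h.
Dose = rate × time = 37.44 mR/h × 6.800 h = 254.6 mR.

255 mR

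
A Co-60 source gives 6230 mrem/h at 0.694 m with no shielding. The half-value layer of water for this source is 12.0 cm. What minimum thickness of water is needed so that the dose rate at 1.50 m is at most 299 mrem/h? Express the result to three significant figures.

At 1.50 m, distance alone gives 6230 × (0.694/1.50)² = 6230 × 0.2141 = 1334 mrem/h.
Further attenuation needed: 1334/299 = 4.462.
n = log₂(4.462) = 2.158 half-value layers.
Thickness = 2.158 × 12.0 cm = 25.90 cm.

25.9 cm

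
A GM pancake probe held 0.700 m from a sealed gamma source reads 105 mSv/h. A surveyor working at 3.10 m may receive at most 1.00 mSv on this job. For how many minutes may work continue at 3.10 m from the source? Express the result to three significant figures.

Since intensity falls as 1/r², rate at 3.10 m:
105 × (0.700/3.10)² = 105 × 0.05099 = 5.354 mSv/h.
Stay time = 1.00 mSv ÷ 5.354 mSv/h = 0.1868 h = 11.21 min.

11.2 min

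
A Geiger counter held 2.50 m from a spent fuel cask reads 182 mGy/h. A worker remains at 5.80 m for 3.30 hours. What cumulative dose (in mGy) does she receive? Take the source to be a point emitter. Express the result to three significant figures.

Using I₁d₁² = I₂d₂², rate at 5.80 m:
(2.50/5.80)² = 0.1858, so 182 × 0.1858 = 33.82 mGy/h.
Dose = rate × time = 33.82 mGy/h × 3.300 h = 111.6 mGy.

112 mGy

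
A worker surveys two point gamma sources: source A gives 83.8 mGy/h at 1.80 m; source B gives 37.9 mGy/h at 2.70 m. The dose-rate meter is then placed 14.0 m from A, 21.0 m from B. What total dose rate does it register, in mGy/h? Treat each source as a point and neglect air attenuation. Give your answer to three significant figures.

2.01 mGy/h

Each source contributes Iᵢ·(dᵢ/rᵢ)²; contributions add.
A: 83.8 × (1.80/14.0)² = 1.385 mGy/h
B: 37.9 × (2.70/21.0)² = 0.6265 mGy/h
Total = 1.385 + 0.6265 = 2.011 mGy/h.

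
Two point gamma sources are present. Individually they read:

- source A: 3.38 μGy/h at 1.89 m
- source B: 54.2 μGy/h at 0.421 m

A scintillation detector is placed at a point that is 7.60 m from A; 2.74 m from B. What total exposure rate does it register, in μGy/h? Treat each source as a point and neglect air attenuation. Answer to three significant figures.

Each source contributes Iᵢ·(dᵢ/rᵢ)²; contributions add.
A: 3.38 × (1.89/7.60)² = 0.2090 μGy/h
B: 54.2 × (0.421/2.74)² = 1.280 μGy/h
Total = 0.2090 + 1.280 = 1.489 μGy/h.

1.49 μGy/h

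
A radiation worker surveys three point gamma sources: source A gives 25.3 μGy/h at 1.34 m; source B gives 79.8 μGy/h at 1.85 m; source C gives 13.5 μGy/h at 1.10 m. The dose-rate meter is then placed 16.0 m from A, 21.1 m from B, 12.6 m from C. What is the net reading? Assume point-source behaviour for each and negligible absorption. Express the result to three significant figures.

By superposition, sum each source's inverse-square contribution:
A: 25.3 × (1.34/16.0)² = 0.1775 μGy/h
B: 79.8 × (1.85/21.1)² = 0.6135 μGy/h
C: 13.5 × (1.10/12.6)² = 0.1029 μGy/h
Total = 0.1775 + 0.6135 + 0.1029 = 0.8939 μGy/h.

0.894 μGy/h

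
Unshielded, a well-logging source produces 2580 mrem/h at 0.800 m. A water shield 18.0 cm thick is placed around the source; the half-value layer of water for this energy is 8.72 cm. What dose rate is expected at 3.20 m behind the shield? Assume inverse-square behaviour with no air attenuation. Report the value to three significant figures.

38.6 mrem/h

Distance alone: (0.800/3.20)² = 0.06250, so 2580 × 0.06250 = 161.2 mrem/h.
Shield: 18.0/8.72 = 2.064 half-value layers → attenuation 2^(−2.064) = 0.2392.
Combined: 161.2 × 0.2392 = 38.56 mrem/h.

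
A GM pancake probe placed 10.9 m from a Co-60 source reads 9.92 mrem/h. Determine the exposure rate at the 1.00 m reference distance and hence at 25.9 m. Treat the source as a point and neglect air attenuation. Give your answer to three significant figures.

1180 mrem/h; 1.76 mrem/h

Intensity scales as (d₁/d₂)², so
At 1.00 m: (10.9/1.00)² = 118.8, so 9.92 × 118.8 = 1178 mrem/h
At 25.9 m: 1178 × (1.00/25.9)² = 1178 × 0.001491 = 1.756 mrem/h.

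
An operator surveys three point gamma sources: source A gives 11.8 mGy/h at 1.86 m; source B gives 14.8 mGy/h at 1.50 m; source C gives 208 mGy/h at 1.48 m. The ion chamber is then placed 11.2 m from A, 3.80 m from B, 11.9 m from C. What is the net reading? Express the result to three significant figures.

5.85 mGy/h

Each source contributes Iᵢ·(dᵢ/rᵢ)²; contributions add.
A: 11.8 × (1.86/11.2)² = 0.3254 mGy/h
B: 14.8 × (1.50/3.80)² = 2.306 mGy/h
C: 208 × (1.48/11.9)² = 3.217 mGy/h
Total = 0.3254 + 2.306 + 3.217 = 5.848 mGy/h.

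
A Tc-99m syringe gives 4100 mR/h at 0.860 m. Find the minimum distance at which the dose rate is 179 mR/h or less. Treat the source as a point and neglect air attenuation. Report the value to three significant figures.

4.12 m

Since intensity falls as 1/r², d₂ = d₁·√(I₁/I₂).
I₁/I₂ = 4100/179 = 22.91, so d₂ = 0.860 × √22.91 = 4.116 m.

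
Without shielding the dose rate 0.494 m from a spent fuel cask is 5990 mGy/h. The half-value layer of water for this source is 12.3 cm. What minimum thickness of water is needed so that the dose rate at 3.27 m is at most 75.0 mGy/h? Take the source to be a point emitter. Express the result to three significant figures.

At 3.27 m, distance alone gives (0.494/3.27)² = 0.02282, so 5990 × 0.02282 = 136.7 mGy/h.
Further attenuation needed: 136.7/75.0 = 1.823.
n = log₂(1.823) = 0.8663 half-value layers.
Thickness = 0.8663 × 12.3 cm = 10.66 cm.

10.7 cm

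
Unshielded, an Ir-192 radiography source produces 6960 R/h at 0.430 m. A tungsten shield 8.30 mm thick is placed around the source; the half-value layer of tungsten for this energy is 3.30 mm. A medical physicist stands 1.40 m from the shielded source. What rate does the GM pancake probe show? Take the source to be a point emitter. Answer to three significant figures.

115 R/h

Distance alone: (0.430/1.40)² = 0.09434, so 6960 × 0.09434 = 656.6 R/h.
Shield: 8.30/3.30 = 2.515 half-value layers → attenuation 2^(−2.515) = 0.1749.
Combined: 656.6 × 0.1749 = 114.8 R/h.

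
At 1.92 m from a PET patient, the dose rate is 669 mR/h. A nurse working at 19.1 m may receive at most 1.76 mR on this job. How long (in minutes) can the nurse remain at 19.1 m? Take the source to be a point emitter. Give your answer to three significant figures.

Intensity scales as (d₁/d₂)², so rate at 19.1 m:
(1.92/19.1)² = 0.01010, so 669 × 0.01010 = 6.757 mR/h.
Stay time = 1.76 mR ÷ 6.757 mR/h = 0.2605 h = 15.63 min.

15.6 min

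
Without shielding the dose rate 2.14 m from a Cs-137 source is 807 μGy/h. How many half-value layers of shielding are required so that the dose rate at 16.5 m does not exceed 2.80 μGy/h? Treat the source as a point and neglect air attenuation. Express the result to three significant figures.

2.28 half-value layers

At 16.5 m, distance alone gives (2.14/16.5)² = 0.01682, so 807 × 0.01682 = 13.57 μGy/h.
Further attenuation needed: 13.57/2.80 = 4.846.
n = log₂(4.846) = 2.277 half-value layers.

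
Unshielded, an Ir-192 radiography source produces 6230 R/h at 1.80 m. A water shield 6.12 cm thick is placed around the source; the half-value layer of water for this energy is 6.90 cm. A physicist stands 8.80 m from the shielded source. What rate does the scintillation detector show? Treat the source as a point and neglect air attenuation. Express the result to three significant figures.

141 R/h

Distance alone: 6230 × (1.80/8.80)² = 6230 × 0.04184 = 260.7 R/h.
Shield: 6.12/6.90 = 0.8870 half-value layers → attenuation 2^(−0.8870) = 0.5407.
Combined: 260.7 × 0.5407 = 141.0 R/h.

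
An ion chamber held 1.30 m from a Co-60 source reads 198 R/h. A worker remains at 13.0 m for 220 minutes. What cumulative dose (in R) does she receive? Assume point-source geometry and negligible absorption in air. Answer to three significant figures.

7.26 R

Using I₁d₁² = I₂d₂², rate at 13.0 m:
(1.30/13.0)² = 0.01000, so 198 × 0.01000 = 1.980 R/h.
Dose = rate × time = 1.980 R/h × 3.667 h = 7.261 R.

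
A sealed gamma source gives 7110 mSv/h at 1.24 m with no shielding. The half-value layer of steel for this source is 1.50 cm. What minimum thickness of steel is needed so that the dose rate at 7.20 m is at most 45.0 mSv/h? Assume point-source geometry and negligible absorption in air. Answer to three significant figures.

3.34 cm

At 7.20 m, distance alone gives 7110 × (1.24/7.20)² = 7110 × 0.02966 = 210.9 mSv/h.
Further attenuation needed: 210.9/45.0 = 4.687.
n = log₂(4.687) = 2.229 half-value layers.
Thickness = 2.229 × 1.50 cm = 3.344 cm.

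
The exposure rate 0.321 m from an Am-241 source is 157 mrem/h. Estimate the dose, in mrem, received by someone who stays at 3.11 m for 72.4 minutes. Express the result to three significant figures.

2.02 mrem

By the inverse-square law, rate at 3.11 m:
157 × (0.321/3.11)² = 157 × 0.01065 = 1.672 mrem/h.
Dose = rate × time = 1.672 mrem/h × 1.207 h = 2.018 mrem.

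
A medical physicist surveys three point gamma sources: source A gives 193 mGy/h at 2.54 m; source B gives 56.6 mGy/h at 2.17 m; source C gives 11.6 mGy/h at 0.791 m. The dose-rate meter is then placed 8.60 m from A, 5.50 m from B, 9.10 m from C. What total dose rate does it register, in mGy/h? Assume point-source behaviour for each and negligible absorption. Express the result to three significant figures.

25.7 mGy/h

By superposition, sum each source's inverse-square contribution:
A: 193 × (2.54/8.60)² = 16.84 mGy/h
B: 56.6 × (2.17/5.50)² = 8.811 mGy/h
C: 11.6 × (0.791/9.10)² = 0.08765 mGy/h
Total = 16.84 + 8.811 + 0.08765 = 25.74 mGy/h.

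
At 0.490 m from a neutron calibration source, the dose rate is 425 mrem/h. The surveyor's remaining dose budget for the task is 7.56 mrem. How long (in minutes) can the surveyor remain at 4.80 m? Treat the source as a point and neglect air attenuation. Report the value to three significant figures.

102 min

Since intensity falls as 1/r², rate at 4.80 m:
425 × (0.490/4.80)² = 425 × 0.01042 = 4.429 mrem/h.
Stay time = 7.56 mrem ÷ 4.429 mrem/h = 1.707 h = 102.4 min.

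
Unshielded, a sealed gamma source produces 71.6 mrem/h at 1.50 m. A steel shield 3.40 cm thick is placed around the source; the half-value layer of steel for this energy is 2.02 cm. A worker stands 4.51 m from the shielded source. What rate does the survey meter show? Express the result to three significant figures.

2.47 mrem/h

Distance alone: 71.6 × (1.50/4.51)² = 71.6 × 0.1106 = 7.919 mrem/h.
Shield: 3.40/2.02 = 1.683 half-value layers → attenuation 2^(−1.683) = 0.3114.
Combined: 7.919 × 0.3114 = 2.466 mrem/h.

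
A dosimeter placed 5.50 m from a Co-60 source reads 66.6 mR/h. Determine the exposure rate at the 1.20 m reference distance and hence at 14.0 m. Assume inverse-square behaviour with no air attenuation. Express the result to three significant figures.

Since intensity falls as 1/r²,
At 1.20 m: 66.6 × (5.50/1.20)² = 66.6 × 21.01 = 1399 mR/h
At 14.0 m: (1.20/14.0)² = 0.007347, so 1399 × 0.007347 = 10.28 mR/h.

1400 mR/h; 10.3 mR/h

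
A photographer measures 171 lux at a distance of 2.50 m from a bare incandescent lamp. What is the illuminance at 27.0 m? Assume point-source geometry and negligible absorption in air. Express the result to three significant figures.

By the inverse-square law, the rate at 27.0 m is
(2.50/27.0)² = 0.008573, so 171 × 0.008573 = 1.466 lux.

1.47 lux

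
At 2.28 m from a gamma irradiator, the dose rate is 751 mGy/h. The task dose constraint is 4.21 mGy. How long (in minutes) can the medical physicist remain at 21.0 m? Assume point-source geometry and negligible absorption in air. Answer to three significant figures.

By the inverse-square law, rate at 21.0 m:
751 × (2.28/21.0)² = 751 × 0.01179 = 8.854 mGy/h.
Stay time = 4.21 mGy ÷ 8.854 mGy/h = 0.4755 h = 28.53 min.

28.5 min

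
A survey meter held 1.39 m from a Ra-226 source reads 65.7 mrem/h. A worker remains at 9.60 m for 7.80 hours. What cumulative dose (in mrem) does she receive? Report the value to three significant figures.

10.7 mrem

By the inverse-square law, rate at 9.60 m:
65.7 × (1.39/9.60)² = 65.7 × 0.02096 = 1.377 mrem/h.
Dose = rate × time = 1.377 mrem/h × 7.800 h = 10.74 mrem.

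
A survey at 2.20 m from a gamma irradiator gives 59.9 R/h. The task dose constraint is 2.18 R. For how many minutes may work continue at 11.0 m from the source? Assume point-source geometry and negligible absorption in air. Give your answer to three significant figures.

Applying the 1/r² law, rate at 11.0 m:
59.9 × (2.20/11.0)² = 59.9 × 0.04000 = 2.396 R/h.
Stay time = 2.18 R ÷ 2.396 R/h = 0.9098 h = 54.59 min.

54.6 min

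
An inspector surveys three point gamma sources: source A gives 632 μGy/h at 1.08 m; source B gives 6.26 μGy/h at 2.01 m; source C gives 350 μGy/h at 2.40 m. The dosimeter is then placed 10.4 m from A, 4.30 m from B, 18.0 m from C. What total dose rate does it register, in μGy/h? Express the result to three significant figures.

By superposition, sum each source's inverse-square contribution:
A: 632 × (1.08/10.4)² = 6.816 μGy/h
B: 6.26 × (2.01/4.30)² = 1.368 μGy/h
C: 350 × (2.40/18.0)² = 6.222 μGy/h
Total = 6.816 + 1.368 + 6.222 = 14.41 μGy/h.

14.4 μGy/h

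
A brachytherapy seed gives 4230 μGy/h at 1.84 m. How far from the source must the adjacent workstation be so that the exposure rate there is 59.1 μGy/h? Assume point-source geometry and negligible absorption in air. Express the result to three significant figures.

Applying the 1/r² law, d₂ = d₁·√(I₁/I₂).
I₁/I₂ = 4230/59.1 = 71.57, so d₂ = 1.84 × √71.57 = 15.57 m.

15.6 m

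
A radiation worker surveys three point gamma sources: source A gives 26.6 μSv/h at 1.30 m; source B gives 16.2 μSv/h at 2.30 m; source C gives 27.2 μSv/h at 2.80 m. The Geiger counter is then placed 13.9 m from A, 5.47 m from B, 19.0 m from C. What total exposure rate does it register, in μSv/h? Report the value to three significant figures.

By superposition, sum each source's inverse-square contribution:
A: 26.6 × (1.30/13.9)² = 0.2327 μSv/h
B: 16.2 × (2.30/5.47)² = 2.864 μSv/h
C: 27.2 × (2.80/19.0)² = 0.5907 μSv/h
Total = 0.2327 + 2.864 + 0.5907 = 3.687 μSv/h.

3.69 μSv/h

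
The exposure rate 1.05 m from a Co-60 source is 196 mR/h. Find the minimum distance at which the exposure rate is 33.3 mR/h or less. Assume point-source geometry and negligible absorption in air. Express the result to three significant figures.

2.55 m

Applying the 1/r² law, d₂ = d₁·√(I₁/I₂).
I₁/I₂ = 196/33.3 = 5.886, so d₂ = 1.05 × √5.886 = 2.547 m.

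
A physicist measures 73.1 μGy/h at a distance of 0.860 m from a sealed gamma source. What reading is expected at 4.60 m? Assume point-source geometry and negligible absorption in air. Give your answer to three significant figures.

2.56 μGy/h

Using I₁d₁² = I₂d₂², the rate at 4.60 m is
73.1 × (0.860/4.60)² = 73.1 × 0.03495 = 2.555 μGy/h.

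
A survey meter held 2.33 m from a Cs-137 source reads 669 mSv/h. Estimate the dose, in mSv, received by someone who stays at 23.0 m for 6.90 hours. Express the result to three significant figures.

47.4 mSv

Using I₁d₁² = I₂d₂², rate at 23.0 m:
(2.33/23.0)² = 0.01026, so 669 × 0.01026 = 6.864 mSv/h.
Dose = rate × time = 6.864 mSv/h × 6.900 h = 47.36 mSv.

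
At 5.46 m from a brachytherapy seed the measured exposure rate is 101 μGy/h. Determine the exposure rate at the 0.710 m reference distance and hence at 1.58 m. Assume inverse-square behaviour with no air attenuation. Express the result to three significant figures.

Applying the 1/r² law,
At 0.710 m: 101 × (5.46/0.710)² = 101 × 59.14 = 5973 μGy/h
At 1.58 m: 5973 × (0.710/1.58)² = 5973 × 0.2019 = 1206 μGy/h.

5970 μGy/h; 1210 μGy/h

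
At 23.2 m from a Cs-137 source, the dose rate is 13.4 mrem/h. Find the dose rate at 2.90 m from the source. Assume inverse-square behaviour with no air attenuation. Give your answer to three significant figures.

858 mrem/h

Using I₁d₁² = I₂d₂², the rate at 2.90 m is
(23.2/2.90)² = 64.00, so 13.4 × 64.00 = 857.6 mrem/h.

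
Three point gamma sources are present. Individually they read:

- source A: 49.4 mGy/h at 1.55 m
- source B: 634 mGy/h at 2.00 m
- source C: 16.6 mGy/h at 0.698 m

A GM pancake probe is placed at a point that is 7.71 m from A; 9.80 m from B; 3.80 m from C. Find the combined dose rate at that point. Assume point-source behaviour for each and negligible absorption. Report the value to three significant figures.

29.0 mGy/h

By superposition, sum each source's inverse-square contribution:
A: 49.4 × (1.55/7.71)² = 1.997 mGy/h
B: 634 × (2.00/9.80)² = 26.41 mGy/h
C: 16.6 × (0.698/3.80)² = 0.5601 mGy/h
Total = 1.997 + 26.41 + 0.5601 = 28.97 mGy/h.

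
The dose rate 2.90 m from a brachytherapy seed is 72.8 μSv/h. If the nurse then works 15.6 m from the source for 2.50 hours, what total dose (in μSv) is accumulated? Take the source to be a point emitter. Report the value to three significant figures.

Since intensity falls as 1/r², rate at 15.6 m:
(2.90/15.6)² = 0.03456, so 72.8 × 0.03456 = 2.516 μSv/h.
Dose = rate × time = 2.516 μSv/h × 2.500 h = 6.290 μSv.

6.29 μSv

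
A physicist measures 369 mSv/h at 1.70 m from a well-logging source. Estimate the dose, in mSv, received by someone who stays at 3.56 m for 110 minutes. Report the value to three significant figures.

154 mSv

By the inverse-square law, rate at 3.56 m:
369 × (1.70/3.56)² = 369 × 0.2280 = 84.13 mSv/h.
Dose = rate × time = 84.13 mSv/h × 1.833 h = 154.2 mSv.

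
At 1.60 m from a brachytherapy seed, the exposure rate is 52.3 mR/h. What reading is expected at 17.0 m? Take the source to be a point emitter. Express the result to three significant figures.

0.463 mR/h

Using I₁d₁² = I₂d₂², the rate at 17.0 m is
52.3 × (1.60/17.0)² = 52.3 × 0.008858 = 0.4633 mR/h.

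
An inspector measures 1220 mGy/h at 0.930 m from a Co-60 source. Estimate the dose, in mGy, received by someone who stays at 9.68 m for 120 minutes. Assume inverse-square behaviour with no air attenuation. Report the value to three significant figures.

By the inverse-square law, rate at 9.68 m:
(0.930/9.68)² = 0.009230, so 1220 × 0.009230 = 11.26 mGy/h.
Dose = rate × time = 11.26 mGy/h × 2.000 h = 22.52 mGy.

22.5 mGy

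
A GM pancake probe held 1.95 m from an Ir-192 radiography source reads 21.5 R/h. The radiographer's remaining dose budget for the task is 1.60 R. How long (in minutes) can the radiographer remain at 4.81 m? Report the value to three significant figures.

27.2 min

Intensity scales as (d₁/d₂)², so rate at 4.81 m:
(1.95/4.81)² = 0.1644, so 21.5 × 0.1644 = 3.535 R/h.
Stay time = 1.60 R ÷ 3.535 R/h = 0.4526 h = 27.16 min.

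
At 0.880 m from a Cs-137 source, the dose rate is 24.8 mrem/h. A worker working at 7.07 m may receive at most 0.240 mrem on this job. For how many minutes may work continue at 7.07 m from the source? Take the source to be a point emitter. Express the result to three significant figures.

By the inverse-square law, rate at 7.07 m:
(0.880/7.07)² = 0.01549, so 24.8 × 0.01549 = 0.3842 mrem/h.
Stay time = 0.240 mrem ÷ 0.3842 mrem/h = 0.6247 h = 37.48 min.

37.5 min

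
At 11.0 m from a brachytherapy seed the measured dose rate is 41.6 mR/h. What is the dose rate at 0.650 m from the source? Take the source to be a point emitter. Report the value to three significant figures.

By the inverse-square law, scaling from 11.0 m to 0.650 m:
41.6 × (11.0/0.650)² = 41.6 × 286.4 = 11910 mR/h.

11900 mR/h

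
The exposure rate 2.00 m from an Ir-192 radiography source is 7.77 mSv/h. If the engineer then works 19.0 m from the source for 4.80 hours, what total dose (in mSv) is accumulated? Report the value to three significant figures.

0.413 mSv

By the inverse-square law, rate at 19.0 m:
(2.00/19.0)² = 0.01108, so 7.77 × 0.01108 = 0.08609 mSv/h.
Dose = rate × time = 0.08609 mSv/h × 4.800 h = 0.4132 mSv.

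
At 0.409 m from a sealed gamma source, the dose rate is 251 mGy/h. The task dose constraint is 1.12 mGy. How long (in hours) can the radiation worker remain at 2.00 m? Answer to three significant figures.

Applying the 1/r² law, rate at 2.00 m:
(0.409/2.00)² = 0.04182, so 251 × 0.04182 = 10.50 mGy/h.
Stay time = 1.12 mGy ÷ 10.50 mGy/h = 0.1067 h.

0.107 h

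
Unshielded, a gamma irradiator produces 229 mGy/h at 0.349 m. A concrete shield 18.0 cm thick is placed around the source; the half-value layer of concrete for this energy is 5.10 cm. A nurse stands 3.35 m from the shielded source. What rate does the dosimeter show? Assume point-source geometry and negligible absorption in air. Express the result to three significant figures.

Distance alone: (0.349/3.35)² = 0.01085, so 229 × 0.01085 = 2.485 mGy/h.
Shield: 18.0/5.10 = 3.529 half-value layers → attenuation 2^(−3.529) = 0.08663.
Combined: 2.485 × 0.08663 = 0.2153 mGy/h.

0.215 mGy/h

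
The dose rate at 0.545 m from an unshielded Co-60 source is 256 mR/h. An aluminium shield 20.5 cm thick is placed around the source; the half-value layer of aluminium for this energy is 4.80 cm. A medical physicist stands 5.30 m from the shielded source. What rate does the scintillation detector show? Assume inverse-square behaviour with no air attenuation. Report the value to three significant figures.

Distance alone: 256 × (0.545/5.30)² = 256 × 0.01057 = 2.706 mR/h.
Shield: 20.5/4.80 = 4.271 half-value layers → attenuation 2^(−4.271) = 0.05180.
Combined: 2.706 × 0.05180 = 0.1402 mR/h.

0.140 mR/h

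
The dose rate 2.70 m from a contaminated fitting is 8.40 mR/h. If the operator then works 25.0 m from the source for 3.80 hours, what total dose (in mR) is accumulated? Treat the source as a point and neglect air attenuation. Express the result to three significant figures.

0.372 mR

Intensity scales as (d₁/d₂)², so rate at 25.0 m:
8.40 × (2.70/25.0)² = 8.40 × 0.01166 = 0.09794 mR/h.
Dose = rate × time = 0.09794 mR/h × 3.800 h = 0.3722 mR.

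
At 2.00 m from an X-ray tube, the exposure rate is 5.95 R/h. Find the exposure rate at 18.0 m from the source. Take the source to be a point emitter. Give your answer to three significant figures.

0.0735 R/h

Applying the 1/r² law, the rate at 18.0 m is
(2.00/18.0)² = 0.01235, so 5.95 × 0.01235 = 0.07348 R/h.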